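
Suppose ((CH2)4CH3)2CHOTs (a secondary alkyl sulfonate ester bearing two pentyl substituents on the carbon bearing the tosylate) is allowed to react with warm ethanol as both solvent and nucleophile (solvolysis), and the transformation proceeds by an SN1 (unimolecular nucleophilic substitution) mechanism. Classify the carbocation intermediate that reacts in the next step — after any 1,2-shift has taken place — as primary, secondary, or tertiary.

secondary

Step 1: The C–O bond breaks with both electrons going to the tosylate; TsO⁻ leaves and a secondary carbocation remains.
No single 1,2-shift to an adjacent carbon would give a more-substituted cation, so no rearrangement occurs.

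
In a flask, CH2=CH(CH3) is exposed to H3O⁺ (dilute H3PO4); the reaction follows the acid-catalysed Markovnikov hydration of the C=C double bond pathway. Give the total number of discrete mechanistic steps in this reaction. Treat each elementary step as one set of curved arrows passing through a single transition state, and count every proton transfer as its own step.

Step 1: Electrophilic addition begins with the π(C=C) electrons forming a bond to the proton of H3O⁺. Following Markovnikov's rule, the resulting cation is secondary. H2O is released.
(No 1,2-shift: no single shift to an adjacent carbon would give a more stable cation.)
Step 2: Nucleophilic capture of the cation by H2O produces the protonated alcohol (an oxonium ion).
Step 3: H2O removes a proton from the oxonium oxygen, regenerating H3O⁺ and giving the neutral alcohol.
Total: 3 elementary steps.

3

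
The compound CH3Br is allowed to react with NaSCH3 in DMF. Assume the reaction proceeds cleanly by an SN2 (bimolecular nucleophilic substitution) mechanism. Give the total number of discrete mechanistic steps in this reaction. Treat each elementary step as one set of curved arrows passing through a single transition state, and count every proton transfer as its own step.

1

Step 1: The methanethiolate nucleophile donates a lone pair from S to the α-carbon in a backside attack; simultaneously the C–Br σ-bond breaks and both of its electrons leave with Br⁻. One concerted step with inversion of configuration.
Total: 1 elementary step.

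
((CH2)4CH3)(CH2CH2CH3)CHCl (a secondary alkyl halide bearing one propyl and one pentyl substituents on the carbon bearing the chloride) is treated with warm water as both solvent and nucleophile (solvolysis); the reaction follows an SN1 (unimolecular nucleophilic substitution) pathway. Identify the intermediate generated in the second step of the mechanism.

Step 1: Unassisted departure of Cl⁻ (taking the C–Cl bonding pair) generates a secondary carbocation.
Step 2: Nucleophilic capture: the oxygen of H2O bonds to the cationic carbon, producing an oxonium-ion intermediate.
After step 2 the species present is an oxonium ion.

oxonium ion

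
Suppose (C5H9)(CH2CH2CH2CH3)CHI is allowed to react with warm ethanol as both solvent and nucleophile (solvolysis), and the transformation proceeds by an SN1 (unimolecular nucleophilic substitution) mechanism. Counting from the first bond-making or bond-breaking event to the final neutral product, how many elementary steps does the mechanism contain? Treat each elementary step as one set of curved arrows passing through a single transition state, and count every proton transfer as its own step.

Step 1: Rate-determining heterolysis of the C–I bond gives I⁻ and a secondary carbocation.
Step 2: A hydride (H with its bonding pair) migrates from the adjacent cyclopentyl carbon to the cationic centre — a 1,2-hydride shift — upgrading the secondary cation to a tertiary one.
Step 3: Nucleophilic capture: the oxygen of CH3CH2OH bonds to the cationic carbon, producing an oxonium-ion intermediate.
Step 4: Proton transfer from the O–H of the oxonium ion to a solvent molecule delivers the neutral ether.
Total: 4 elementary steps.

4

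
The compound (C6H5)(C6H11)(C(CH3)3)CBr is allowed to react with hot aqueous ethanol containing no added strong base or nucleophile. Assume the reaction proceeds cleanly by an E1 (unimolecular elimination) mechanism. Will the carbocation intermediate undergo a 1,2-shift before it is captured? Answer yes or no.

The first-formed carbocation is tertiary.
No single 1,2-shift to an adjacent carbon would produce a more-substituted cation than the one already present, so no rearrangement occurs.

no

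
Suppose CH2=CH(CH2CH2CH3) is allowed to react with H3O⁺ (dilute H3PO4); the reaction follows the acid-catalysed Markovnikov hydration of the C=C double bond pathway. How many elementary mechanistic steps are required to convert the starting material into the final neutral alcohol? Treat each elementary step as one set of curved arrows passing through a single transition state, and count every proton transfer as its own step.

3

Step 1: The π electrons of the C=C bond attack a proton of H3O⁺; Markovnikov addition places the new C–H on the less-substituted alkene carbon, so the positive charge ends up on the more-substituted carbon — a secondary carbocation. H2O is released.
(No 1,2-shift: no single shift to an adjacent carbon would give a more stable cation.)
Step 2: Water acts as the nucleophile: an oxygen lone pair bonds to the cationic carbon, giving an oxonium-ion intermediate.
Step 3: H2O removes a proton from the oxonium oxygen, regenerating H3O⁺ and giving the neutral alcohol.
Total: 3 elementary steps.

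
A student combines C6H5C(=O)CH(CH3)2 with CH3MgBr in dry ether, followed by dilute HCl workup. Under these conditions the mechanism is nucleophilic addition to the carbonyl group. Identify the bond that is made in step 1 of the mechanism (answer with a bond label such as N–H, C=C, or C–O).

Step 1: A lone pair / filled orbital on the carbanion-like carbon of CH3MgBr attacks the electrophilic carbonyl carbon; the π(C=O) electrons shift onto oxygen, producing a tetrahedral alkoxide intermediate.
The bond formed in this step is the C–C bond.

C–C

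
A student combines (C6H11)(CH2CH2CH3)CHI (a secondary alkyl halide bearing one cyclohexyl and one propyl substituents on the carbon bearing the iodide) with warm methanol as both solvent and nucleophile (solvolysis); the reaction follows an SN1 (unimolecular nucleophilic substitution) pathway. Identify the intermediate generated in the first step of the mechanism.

secondary carbocation

Step 1: Rate-determining heterolysis of the C–I bond gives I⁻ and a secondary carbocation.
After step 1 the species present is a secondary carbocation.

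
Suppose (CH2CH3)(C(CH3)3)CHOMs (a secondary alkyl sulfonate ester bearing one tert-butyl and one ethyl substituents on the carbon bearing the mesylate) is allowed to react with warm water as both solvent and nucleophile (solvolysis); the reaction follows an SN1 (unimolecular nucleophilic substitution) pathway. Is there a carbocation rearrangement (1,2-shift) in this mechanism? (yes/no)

The first-formed carbocation is secondary.
The adjacent tert-butyl carbon has no hydrogen but bears methyl groups; migration of one methyl with its bonding pair (a 1,2-methyl shift) places the charge on a tertiary centre.
Tertiary is more stable than secondary, so the shift occurs.

yes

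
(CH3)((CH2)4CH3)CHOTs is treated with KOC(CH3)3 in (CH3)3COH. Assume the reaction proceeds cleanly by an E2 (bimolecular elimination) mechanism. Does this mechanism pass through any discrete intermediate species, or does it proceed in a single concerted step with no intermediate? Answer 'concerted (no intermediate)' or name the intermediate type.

concerted (no intermediate)

Concerted anti-periplanar elimination: (CH3)3CO⁻ abstracts a β-H while TsO⁻ leaves, and the C–H electrons become the new C=C π bond — all in a single transition state.
All bond changes occur in one transition state; no discrete intermediate is formed.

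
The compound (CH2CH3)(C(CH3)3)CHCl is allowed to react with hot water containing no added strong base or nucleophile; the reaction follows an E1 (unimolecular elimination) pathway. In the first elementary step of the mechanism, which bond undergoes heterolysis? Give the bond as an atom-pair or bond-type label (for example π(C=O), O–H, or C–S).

Step 1: Unassisted departure of Cl⁻ (taking the C–Cl bonding pair) generates a secondary carbocation.
The bond broken in this step is the C–Cl bond.

C–Cl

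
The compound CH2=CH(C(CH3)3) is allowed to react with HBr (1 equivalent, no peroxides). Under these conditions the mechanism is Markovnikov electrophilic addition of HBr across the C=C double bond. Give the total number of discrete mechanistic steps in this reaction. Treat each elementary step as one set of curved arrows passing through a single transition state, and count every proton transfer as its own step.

3

Step 1: The π electrons of the C=C bond attack a proton of HBr; Markovnikov addition places the new C–H on the less-substituted alkene carbon, so the positive charge ends up on the more-substituted carbon — a secondary carbocation. The H–Br bond breaks heterolytically, releasing Br⁻.
Step 2: Carbocation rearrangement: a 1,2-methyl shift from the adjacent tert-butyl carbon converts the initially-formed secondary cation into the more stable tertiary cation.
Step 3: The Br⁻ anion donates a lone pair to the carbocation, forming the new C–Br σ-bond and giving the neutral alkyl halide.
Total: 3 elementary steps.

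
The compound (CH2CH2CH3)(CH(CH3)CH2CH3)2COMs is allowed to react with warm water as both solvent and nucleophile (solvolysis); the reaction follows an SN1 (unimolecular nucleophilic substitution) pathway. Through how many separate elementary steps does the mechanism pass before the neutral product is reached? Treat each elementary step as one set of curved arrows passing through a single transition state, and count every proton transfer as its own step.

3

Step 1: Ionisation: the C–O σ-bond cleaves heterolytically; both bonding electrons depart with MsO⁻, leaving a tertiary carbocation at the α-carbon.
(No 1,2-shift: no single shift to an adjacent carbon would give a more stable cation.)
Step 2: Nucleophilic capture: the oxygen of H2O bonds to the cationic carbon, producing an oxonium-ion intermediate.
Step 3: Deprotonation of the oxonium oxygen by solvent water yields the neutral alcohol.
Total: 3 elementary steps.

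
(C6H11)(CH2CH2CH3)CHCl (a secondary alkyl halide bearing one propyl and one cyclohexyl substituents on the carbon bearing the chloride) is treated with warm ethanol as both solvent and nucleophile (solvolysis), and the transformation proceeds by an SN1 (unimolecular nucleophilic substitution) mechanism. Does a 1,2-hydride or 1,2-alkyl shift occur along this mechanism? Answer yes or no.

yes

The first-formed carbocation is secondary.
The adjacent cyclohexyl carbon already bears 2 other carbon substituents and has a hydrogen to migrate; after a 1,2-hydride shift from that carbon the positive charge sits on a tertiary centre.
Tertiary is more stable than secondary, so the shift occurs.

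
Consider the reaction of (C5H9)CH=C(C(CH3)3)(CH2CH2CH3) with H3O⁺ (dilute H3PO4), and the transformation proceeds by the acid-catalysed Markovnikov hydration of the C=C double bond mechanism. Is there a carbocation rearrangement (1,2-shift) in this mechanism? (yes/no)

no

The first-formed carbocation is tertiary.
No single 1,2-shift to an adjacent carbon would produce a more-substituted cation than the one already present, so no rearrangement occurs.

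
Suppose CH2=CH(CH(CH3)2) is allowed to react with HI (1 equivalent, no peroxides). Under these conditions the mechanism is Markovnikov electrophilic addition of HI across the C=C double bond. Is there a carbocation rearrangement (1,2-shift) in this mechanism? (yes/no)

yes

The first-formed carbocation is secondary.
The adjacent isopropyl carbon already bears 2 other carbon substituents and has a hydrogen to migrate; after a 1,2-hydride shift from that carbon the positive charge sits on a tertiary centre.
Tertiary is more stable than secondary, so the shift occurs.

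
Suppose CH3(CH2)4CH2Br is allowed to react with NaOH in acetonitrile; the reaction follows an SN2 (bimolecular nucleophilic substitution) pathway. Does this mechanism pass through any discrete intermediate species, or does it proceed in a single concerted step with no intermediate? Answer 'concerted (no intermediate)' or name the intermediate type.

concerted (no intermediate)

The hydroxide nucleophile donates a lone pair from O to the α-carbon in a backside attack; simultaneously the C–Br σ-bond breaks and both of its electrons leave with Br⁻. One concerted step with inversion of configuration.
All bond changes occur in one transition state; no discrete intermediate is formed.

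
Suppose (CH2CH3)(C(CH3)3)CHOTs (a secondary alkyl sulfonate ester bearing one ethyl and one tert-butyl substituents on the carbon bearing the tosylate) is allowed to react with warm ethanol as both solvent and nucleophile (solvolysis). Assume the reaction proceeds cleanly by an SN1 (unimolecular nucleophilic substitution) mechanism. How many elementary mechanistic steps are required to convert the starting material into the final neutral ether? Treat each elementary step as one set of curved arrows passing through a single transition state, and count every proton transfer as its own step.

Step 1: Unassisted departure of TsO⁻ (taking the C–O bonding pair) generates a secondary carbocation.
Step 2: Carbocation rearrangement: a 1,2-methyl shift from the adjacent tert-butyl carbon converts the initially-formed secondary cation into the more stable tertiary cation.
Step 3: CH3CH2OH donates an oxygen lone pair into the empty p orbital of the cation, giving a protonated ether (an oxonium ion).
Step 4: A second solvent molecule removes the proton on oxygen, giving the neutral ether product.
Total: 4 elementary steps.

4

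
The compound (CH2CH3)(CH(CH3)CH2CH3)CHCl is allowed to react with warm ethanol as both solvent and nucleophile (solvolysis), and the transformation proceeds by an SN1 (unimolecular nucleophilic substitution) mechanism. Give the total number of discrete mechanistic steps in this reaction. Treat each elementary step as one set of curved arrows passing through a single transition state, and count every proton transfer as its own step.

Step 1: The C–Cl bond breaks with both electrons going to the chloride; Cl⁻ leaves and a secondary carbocation remains.
Step 2: A 1,2-hydride shift from the adjacent sec-butyl carbon moves the positive charge from the secondary centre to an adjacent carbon, generating a more stable tertiary carbocation.
Step 3: CH3CH2OH donates an oxygen lone pair into the empty p orbital of the cation, giving a protonated ether (an oxonium ion).
Step 4: Deprotonation of the oxonium oxygen by solvent ethanol yields the neutral ether.
Total: 4 elementary steps.

4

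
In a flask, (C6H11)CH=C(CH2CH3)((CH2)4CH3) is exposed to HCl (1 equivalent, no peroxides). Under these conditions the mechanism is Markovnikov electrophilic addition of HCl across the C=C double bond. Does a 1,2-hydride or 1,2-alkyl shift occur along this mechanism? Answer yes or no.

no

The first-formed carbocation is tertiary.
No single 1,2-shift to an adjacent carbon would produce a more-substituted cation than the one already present, so no rearrangement occurs.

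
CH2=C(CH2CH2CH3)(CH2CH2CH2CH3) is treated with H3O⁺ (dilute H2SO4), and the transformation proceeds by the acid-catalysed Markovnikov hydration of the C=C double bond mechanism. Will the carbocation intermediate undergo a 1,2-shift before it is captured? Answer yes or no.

no

The first-formed carbocation is tertiary.
No single 1,2-shift to an adjacent carbon would produce a more-substituted cation than the one already present, so no rearrangement occurs.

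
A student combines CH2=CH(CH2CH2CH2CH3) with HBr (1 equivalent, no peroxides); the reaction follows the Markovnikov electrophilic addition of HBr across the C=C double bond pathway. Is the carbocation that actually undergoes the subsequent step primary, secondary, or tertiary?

Step 1: The π electrons of the C=C bond attack a proton of HBr; Markovnikov addition places the new C–H on the less-substituted alkene carbon, so the positive charge ends up on the more-substituted carbon — a secondary carbocation. The H–Br bond breaks heterolytically, releasing Br⁻.
No single 1,2-shift to an adjacent carbon would give a more-substituted cation, so no rearrangement occurs.

secondary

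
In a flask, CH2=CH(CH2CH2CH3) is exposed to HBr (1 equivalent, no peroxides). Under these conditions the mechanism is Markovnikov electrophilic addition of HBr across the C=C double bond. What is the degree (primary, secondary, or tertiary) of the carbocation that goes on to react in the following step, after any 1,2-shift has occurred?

secondary

Step 1: Electrophilic addition begins with the π(C=C) electrons forming a bond to the proton of HBr. Following Markovnikov's rule, the resulting cation is secondary. The H–Br bond breaks heterolytically, releasing Br⁻.
No single 1,2-shift to an adjacent carbon would give a more-substituted cation, so no rearrangement occurs.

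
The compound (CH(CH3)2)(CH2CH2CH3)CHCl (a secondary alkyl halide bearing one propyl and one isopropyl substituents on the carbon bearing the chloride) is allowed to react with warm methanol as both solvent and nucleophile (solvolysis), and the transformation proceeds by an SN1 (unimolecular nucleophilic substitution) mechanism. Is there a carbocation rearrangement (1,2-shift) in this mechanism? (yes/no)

The first-formed carbocation is secondary.
The adjacent isopropyl carbon already bears 2 other carbon substituents and has a hydrogen to migrate; after a 1,2-hydride shift from that carbon the positive charge sits on a tertiary centre.
Tertiary is more stable than secondary, so the shift occurs.

yes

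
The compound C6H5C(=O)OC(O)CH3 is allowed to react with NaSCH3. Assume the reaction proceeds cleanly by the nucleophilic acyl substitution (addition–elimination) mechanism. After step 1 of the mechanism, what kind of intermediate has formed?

Step 1: Nucleophilic addition of CH3S⁻ to the acyl carbon breaks the π(C=O) bond and yields a tetrahedral, anionic intermediate.
After step 1 the species present is a tetrahedral intermediate.

tetrahedral intermediate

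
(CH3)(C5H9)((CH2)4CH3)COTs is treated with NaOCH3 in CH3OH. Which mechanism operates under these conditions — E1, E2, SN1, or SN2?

Conditions: a strong base with a tertiary substrate bearing a β-hydrogen.
These conditions are the textbook signature of the E2 pathway.
A strong (often hindered) base removes a β-H in concert with loss of the leaving group — bimolecular elimination.

E2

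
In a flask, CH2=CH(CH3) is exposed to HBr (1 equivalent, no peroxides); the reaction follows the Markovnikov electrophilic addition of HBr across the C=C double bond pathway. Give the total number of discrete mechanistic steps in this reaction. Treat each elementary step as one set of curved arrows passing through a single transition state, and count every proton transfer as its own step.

2

Step 1: The π electrons of the C=C bond attack a proton of HBr; Markovnikov addition places the new C–H on the less-substituted alkene carbon, so the positive charge ends up on the more-substituted carbon — a secondary carbocation. The H–Br bond breaks heterolytically, releasing Br⁻.
(No 1,2-shift: no single shift to an adjacent carbon would give a more stable cation.)
Step 2: The Br⁻ anion donates a lone pair to the carbocation, forming the new C–Br σ-bond and giving the neutral alkyl halide.
Total: 2 elementary steps.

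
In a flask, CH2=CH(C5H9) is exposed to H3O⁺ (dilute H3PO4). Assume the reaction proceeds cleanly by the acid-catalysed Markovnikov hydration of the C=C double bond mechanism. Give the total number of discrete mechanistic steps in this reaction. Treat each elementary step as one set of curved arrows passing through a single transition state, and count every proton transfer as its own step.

Step 1: Electrophilic addition begins with the π(C=C) electrons forming a bond to the proton of H3O⁺. Following Markovnikov's rule, the resulting cation is secondary. H2O is released.
Step 2: A 1,2-hydride shift from the adjacent cyclopentyl carbon moves the positive charge from the secondary centre to an adjacent carbon, generating a more stable tertiary carbocation.
Step 3: A lone pair on the oxygen of H2O attacks the carbocation, forming a C–O bond and an oxonium ion (a protonated alcohol).
Step 4: H2O removes a proton from the oxonium oxygen, regenerating H3O⁺ and giving the neutral alcohol.
Total: 4 elementary steps.

4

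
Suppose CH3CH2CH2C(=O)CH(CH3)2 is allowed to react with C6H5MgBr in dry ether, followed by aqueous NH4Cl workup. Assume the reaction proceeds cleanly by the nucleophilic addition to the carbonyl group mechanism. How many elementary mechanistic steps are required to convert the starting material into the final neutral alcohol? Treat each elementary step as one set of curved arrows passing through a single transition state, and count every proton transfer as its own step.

2

Step 1: the carbanion-like carbon of C6H5MgBr attacks the sp² carbonyl carbon; the C=O π bond breaks and the electrons end up as a lone pair on the alkoxide oxygen of the tetrahedral intermediate.
Step 2: The alkoxide picks up a proton during aqueous NH4Cl workup to yield an alcohol.
Total: 2 elementary steps.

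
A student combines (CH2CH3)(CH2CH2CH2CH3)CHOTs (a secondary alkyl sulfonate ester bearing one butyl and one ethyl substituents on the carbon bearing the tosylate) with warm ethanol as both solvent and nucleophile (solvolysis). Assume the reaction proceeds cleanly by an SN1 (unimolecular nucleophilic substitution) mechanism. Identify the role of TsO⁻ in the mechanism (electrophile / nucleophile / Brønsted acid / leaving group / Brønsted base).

leaving group

Step 1: The C–O bond breaks with both electrons going to the tosylate; TsO⁻ leaves and a secondary carbocation remains.
TsO⁻ departs with both electrons of the breaking σ-bond — that is the definition of a leaving group.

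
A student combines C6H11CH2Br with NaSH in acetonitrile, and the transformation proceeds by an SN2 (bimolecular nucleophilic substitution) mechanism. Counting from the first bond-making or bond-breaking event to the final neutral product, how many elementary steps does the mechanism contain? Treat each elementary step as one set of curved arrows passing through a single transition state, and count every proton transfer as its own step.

1

Step 1: HS⁻ attacks the back face of the α-carbon while Br⁻ departs with the C–Br bonding pair — a single concerted displacement through a pentacoordinate transition state.
Total: 1 elementary step.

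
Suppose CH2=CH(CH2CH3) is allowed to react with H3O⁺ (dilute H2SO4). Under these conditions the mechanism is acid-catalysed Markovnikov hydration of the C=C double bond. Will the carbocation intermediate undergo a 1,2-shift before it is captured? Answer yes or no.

The first-formed carbocation is secondary.
No single 1,2-shift to an adjacent carbon would produce a more-substituted cation than the one already present, so no rearrangement occurs.

no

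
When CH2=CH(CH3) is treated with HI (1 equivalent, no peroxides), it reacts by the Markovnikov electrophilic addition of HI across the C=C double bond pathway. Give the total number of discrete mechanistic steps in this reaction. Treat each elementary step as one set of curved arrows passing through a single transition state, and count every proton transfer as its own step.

2

Step 1: Electrophilic addition begins with the π(C=C) electrons forming a bond to the proton of HI. Following Markovnikov's rule, the resulting cation is secondary. The H–I bond breaks heterolytically, releasing I⁻.
(No 1,2-shift: no single shift to an adjacent carbon would give a more stable cation.)
Step 2: I⁻ captures the cation: a lone pair on I⁻ fills the empty p orbital, producing the alkyl halide product.
Total: 2 elementary steps.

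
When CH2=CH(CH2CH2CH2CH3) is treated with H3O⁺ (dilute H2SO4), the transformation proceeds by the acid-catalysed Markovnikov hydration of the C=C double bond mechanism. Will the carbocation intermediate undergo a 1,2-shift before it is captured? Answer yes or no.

no

The first-formed carbocation is secondary.
No single 1,2-shift to an adjacent carbon would produce a more-substituted cation than the one already present, so no rearrangement occurs.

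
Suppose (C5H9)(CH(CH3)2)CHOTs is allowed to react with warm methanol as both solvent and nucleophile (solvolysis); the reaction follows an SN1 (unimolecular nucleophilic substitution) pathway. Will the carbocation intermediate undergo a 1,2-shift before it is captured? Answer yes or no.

yes

The first-formed carbocation is secondary.
The adjacent isopropyl carbon already bears 2 other carbon substituents and has a hydrogen to migrate; after a 1,2-hydride shift from that carbon the positive charge sits on a tertiary centre.
Tertiary is more stable than secondary, so the shift occurs.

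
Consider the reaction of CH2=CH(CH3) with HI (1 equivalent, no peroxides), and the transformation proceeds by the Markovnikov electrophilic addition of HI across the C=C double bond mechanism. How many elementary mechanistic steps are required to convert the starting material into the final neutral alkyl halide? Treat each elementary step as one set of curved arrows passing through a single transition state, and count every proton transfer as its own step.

Step 1: Protonation of the alkene by HI: the π bond acts as the nucleophile and picks up H⁺, giving the more stable (Markovnikov) secondary carbocation. The H–I bond breaks heterolytically, releasing I⁻.
(No 1,2-shift: no single shift to an adjacent carbon would give a more stable cation.)
Step 2: I⁻ captures the cation: a lone pair on I⁻ fills the empty p orbital, producing the alkyl halide product.
Total: 2 elementary steps.

2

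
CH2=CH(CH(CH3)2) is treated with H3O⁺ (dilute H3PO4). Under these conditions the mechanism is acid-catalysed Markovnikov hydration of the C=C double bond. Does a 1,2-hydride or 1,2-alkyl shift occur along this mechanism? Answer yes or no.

The first-formed carbocation is secondary.
The adjacent isopropyl carbon already bears 2 other carbon substituents and has a hydrogen to migrate; after a 1,2-hydride shift from that carbon the positive charge sits on a tertiary centre.
Tertiary is more stable than secondary, so the shift occurs.

yes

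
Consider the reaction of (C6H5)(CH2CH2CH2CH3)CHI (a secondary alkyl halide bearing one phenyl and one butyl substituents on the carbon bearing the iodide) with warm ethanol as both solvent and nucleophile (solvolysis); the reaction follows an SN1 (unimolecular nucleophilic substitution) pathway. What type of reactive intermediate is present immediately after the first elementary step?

secondary carbocation

Step 1: Unassisted departure of I⁻ (taking the C–I bonding pair) generates a secondary carbocation.
After step 1 the species present is a secondary carbocation.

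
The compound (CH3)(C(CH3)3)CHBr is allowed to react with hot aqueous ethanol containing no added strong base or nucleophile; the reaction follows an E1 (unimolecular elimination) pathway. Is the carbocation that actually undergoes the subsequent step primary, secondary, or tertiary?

tertiary

Step 1: Ionisation: the C–Br σ-bond cleaves heterolytically; both bonding electrons depart with Br⁻, leaving a secondary carbocation at the α-carbon.
Step 2: A methyl group with its bonding pair migrates from the adjacent tert-butyl carbon to the cationic centre — a 1,2-methyl shift — upgrading the secondary cation to a tertiary one.
The cation rearranges from secondary to tertiary via a 1,2-methyl shift from the adjacent tert-butyl carbon; the tertiary cation is what reacts next.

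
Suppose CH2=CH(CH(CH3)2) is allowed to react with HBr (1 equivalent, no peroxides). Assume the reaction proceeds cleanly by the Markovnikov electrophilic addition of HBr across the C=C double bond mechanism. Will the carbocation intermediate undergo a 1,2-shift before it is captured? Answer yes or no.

The first-formed carbocation is secondary.
The adjacent isopropyl carbon already bears 2 other carbon substituents and has a hydrogen to migrate; after a 1,2-hydride shift from that carbon the positive charge sits on a tertiary centre.
Tertiary is more stable than secondary, so the shift occurs.

yes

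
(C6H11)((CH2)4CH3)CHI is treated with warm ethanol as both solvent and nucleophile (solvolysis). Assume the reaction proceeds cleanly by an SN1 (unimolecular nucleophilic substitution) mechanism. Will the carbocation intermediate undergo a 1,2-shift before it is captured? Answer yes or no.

The first-formed carbocation is secondary.
The adjacent cyclohexyl carbon already bears 2 other carbon substituents and has a hydrogen to migrate; after a 1,2-hydride shift from that carbon the positive charge sits on a tertiary centre.
Tertiary is more stable than secondary, so the shift occurs.

yes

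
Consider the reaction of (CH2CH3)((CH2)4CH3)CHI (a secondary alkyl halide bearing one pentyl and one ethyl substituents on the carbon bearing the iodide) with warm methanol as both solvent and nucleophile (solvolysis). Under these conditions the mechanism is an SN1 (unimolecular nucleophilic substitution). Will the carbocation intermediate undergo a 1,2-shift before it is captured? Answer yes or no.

The first-formed carbocation is secondary.
No single 1,2-shift to an adjacent carbon would produce a more-substituted cation than the one already present, so no rearrangement occurs.

no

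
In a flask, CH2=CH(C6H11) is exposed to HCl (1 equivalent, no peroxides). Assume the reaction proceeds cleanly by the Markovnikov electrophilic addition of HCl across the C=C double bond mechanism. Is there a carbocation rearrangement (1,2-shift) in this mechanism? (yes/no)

The first-formed carbocation is secondary.
The adjacent cyclohexyl carbon already bears 2 other carbon substituents and has a hydrogen to migrate; after a 1,2-hydride shift from that carbon the positive charge sits on a tertiary centre.
Tertiary is more stable than secondary, so the shift occurs.

yes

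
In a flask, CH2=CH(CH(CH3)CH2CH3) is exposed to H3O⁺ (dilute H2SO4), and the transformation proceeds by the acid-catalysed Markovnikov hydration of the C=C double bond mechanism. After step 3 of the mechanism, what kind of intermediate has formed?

Step 1: Protonation of the alkene by H3O⁺: the π bond acts as the nucleophile and picks up H⁺, giving the more stable (Markovnikov) secondary carbocation. H2O is released.
Step 2: A hydride (H with its bonding pair) migrates from the adjacent sec-butyl carbon to the cationic centre — a 1,2-hydride shift — upgrading the secondary cation to a tertiary one.
Step 3: Nucleophilic capture of the cation by H2O produces the protonated alcohol (an oxonium ion).
After step 3 the species present is an oxonium ion.

oxonium ion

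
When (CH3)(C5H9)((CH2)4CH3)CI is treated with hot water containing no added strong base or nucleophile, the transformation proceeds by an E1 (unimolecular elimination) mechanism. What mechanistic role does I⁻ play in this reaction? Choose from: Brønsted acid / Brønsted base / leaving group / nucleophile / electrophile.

Step 1: Ionisation: the C–I σ-bond cleaves heterolytically; both bonding electrons depart with I⁻, leaving a tertiary carbocation at the α-carbon.
I⁻ departs with both electrons of the breaking σ-bond — that is the definition of a leaving group.

leaving group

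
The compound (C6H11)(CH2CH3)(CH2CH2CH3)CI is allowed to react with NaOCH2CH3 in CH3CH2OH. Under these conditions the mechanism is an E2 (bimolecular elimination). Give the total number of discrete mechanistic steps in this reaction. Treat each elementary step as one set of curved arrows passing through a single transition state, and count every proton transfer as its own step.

Step 1: Concerted anti-periplanar elimination: CH3CH2O⁻ abstracts a β-H while I⁻ leaves, and the C–H electrons become the new C=C π bond — all in a single transition state.
Total: 1 elementary step.

1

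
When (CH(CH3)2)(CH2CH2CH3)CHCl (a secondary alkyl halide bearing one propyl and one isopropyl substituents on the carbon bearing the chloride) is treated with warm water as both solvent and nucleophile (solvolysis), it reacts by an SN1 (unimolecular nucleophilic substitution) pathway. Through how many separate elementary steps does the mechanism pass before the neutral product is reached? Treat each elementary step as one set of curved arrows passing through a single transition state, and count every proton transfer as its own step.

Step 1: The C–Cl bond breaks with both electrons going to the chloride; Cl⁻ leaves and a secondary carbocation remains.
Step 2: A hydride (H with its bonding pair) migrates from the adjacent isopropyl carbon to the cationic centre — a 1,2-hydride shift — upgrading the secondary cation to a tertiary one.
Step 3: A lone pair on the oxygen of H2O attacks the carbocation, forming a new C–O σ-bond and an oxonium ion.
Step 4: A second solvent molecule removes the proton on oxygen, giving the neutral alcohol product.
Total: 4 elementary steps.

4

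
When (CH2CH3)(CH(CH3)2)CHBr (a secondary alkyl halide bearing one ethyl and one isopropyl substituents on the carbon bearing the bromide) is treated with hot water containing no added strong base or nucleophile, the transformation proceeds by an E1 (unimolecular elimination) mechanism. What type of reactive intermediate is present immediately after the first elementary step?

Step 1: The C–Br bond breaks with both electrons going to the bromide; Br⁻ leaves and a secondary carbocation remains.
After step 1 the species present is a secondary carbocation.

secondary carbocation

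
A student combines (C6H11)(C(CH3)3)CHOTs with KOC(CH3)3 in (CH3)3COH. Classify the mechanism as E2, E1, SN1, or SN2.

Conditions: a strong/bulky base with a secondary substrate bearing a β-hydrogen.
These conditions are the textbook signature of the E2 pathway.
A strong (often hindered) base removes a β-H in concert with loss of the leaving group — bimolecular elimination.

E2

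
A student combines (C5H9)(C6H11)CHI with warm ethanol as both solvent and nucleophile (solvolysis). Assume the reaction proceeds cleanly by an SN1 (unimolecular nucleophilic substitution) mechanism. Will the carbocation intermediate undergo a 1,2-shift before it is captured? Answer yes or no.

The first-formed carbocation is secondary.
The adjacent cyclohexyl carbon already bears 2 other carbon substituents and has a hydrogen to migrate; after a 1,2-hydride shift from that carbon the positive charge sits on a tertiary centre.
Tertiary is more stable than secondary, so the shift occurs.

yes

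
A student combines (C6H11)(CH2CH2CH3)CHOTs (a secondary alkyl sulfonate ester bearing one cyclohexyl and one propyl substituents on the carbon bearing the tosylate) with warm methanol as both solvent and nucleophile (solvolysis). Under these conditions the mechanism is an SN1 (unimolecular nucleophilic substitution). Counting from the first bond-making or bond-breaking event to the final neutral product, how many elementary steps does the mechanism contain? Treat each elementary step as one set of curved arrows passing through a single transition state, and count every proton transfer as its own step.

Step 1: Unassisted departure of TsO⁻ (taking the C–O bonding pair) generates a secondary carbocation.
Step 2: A hydride (H with its bonding pair) migrates from the adjacent cyclohexyl carbon to the cationic centre — a 1,2-hydride shift — upgrading the secondary cation to a tertiary one.
Step 3: CH3OH donates an oxygen lone pair into the empty p orbital of the cation, giving a protonated ether (an oxonium ion).
Step 4: Proton transfer from the O–H of the oxonium ion to a solvent molecule delivers the neutral ether.
Total: 4 elementary steps.

4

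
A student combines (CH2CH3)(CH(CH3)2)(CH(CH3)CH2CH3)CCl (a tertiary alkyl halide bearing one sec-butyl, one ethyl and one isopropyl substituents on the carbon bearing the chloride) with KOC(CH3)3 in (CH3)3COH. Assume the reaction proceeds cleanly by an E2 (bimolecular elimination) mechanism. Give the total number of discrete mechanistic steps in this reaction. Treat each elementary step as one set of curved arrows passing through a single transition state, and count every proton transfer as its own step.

Step 1: Concerted anti-periplanar elimination: (CH3)3CO⁻ abstracts a β-H while Cl⁻ leaves, and the C–H electrons become the new C=C π bond — all in a single transition state.
Total: 1 elementary step.

1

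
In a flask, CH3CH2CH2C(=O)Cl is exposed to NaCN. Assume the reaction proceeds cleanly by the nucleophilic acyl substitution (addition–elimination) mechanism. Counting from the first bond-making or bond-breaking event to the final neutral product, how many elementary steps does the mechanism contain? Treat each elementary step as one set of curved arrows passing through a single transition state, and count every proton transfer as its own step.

Step 1: Nucleophilic addition of CN⁻ to the acyl carbon breaks the π(C=O) bond and yields a tetrahedral, anionic intermediate.
Step 2: Elimination step: re-formation of the carbonyl π bond drives out Cl⁻, giving the new acyl compound.
Total: 2 elementary steps.

2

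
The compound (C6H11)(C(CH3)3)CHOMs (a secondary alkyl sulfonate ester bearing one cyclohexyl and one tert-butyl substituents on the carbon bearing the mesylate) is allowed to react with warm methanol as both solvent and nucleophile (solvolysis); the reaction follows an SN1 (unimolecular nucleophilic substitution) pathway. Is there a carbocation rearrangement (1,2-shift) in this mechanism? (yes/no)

yes

The first-formed carbocation is secondary.
The adjacent cyclohexyl carbon already bears 2 other carbon substituents and has a hydrogen to migrate; after a 1,2-hydride shift from that carbon the positive charge sits on a tertiary centre.
Tertiary is more stable than secondary, so the shift occurs.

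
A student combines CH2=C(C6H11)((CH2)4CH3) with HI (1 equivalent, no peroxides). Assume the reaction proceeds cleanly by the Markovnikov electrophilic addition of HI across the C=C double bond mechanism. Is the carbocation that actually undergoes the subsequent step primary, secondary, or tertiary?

tertiary

Step 1: Electrophilic addition begins with the π(C=C) electrons forming a bond to the proton of HI. Following Markovnikov's rule, the resulting cation is tertiary. The H–I bond breaks heterolytically, releasing I⁻.
No single 1,2-shift to an adjacent carbon would give a more-substituted cation, so no rearrangement occurs.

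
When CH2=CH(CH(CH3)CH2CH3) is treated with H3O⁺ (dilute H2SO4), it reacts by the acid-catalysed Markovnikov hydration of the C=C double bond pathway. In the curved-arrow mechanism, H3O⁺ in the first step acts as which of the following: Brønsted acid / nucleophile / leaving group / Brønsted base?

Step 1: The π electrons of the C=C bond attack a proton of H3O⁺; Markovnikov addition places the new C–H on the less-substituted alkene carbon, so the positive charge ends up on the more-substituted carbon — a secondary carbocation. H2O is released.
H3O⁺ in the first step donates a proton in a proton-transfer step — a Brønsted acid.

Brønsted acid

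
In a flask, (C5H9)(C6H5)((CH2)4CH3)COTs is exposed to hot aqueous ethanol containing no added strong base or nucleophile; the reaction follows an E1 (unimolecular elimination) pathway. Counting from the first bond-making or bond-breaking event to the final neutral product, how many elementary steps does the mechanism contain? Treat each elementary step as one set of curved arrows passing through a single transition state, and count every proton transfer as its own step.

Step 1: Ionisation: the C–O σ-bond cleaves heterolytically; both bonding electrons depart with TsO⁻, leaving a tertiary carbocation at the α-carbon.
(No 1,2-shift: no single shift to an adjacent carbon would give a more stable cation.)
Step 2: A weak base (a water (or ethanol) molecule from the solvent) removes a proton from a carbon adjacent to the cationic centre; the electrons of that C–H bond become the new π(C=C) bond, giving the alkene.
Total: 2 elementary steps.

2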